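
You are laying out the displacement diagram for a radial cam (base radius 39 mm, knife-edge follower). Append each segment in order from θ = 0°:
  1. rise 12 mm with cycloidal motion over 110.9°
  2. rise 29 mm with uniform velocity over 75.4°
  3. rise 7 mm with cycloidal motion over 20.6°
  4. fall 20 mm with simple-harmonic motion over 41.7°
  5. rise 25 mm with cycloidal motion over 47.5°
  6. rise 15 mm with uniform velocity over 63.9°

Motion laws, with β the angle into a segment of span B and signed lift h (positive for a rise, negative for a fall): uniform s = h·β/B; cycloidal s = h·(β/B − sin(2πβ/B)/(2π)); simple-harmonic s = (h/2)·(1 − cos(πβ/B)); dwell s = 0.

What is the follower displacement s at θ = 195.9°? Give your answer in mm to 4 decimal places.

seg 1 [0°–110.9°] cycloidal, h=12: full span → s += 12 → s = 12.0000
seg 2 [110.9°–186.3°] uniform, h=29: full span → s += 29 → s = 41.0000
seg 3 [186.3°–206.9°] cycloidal, h=7: θ=195.9° here. β=9.6, B=20.6. 7·(0.4660 − sin(2π·0.4660)/(2π)) = 3.0261 → s = 44.0261

44.0261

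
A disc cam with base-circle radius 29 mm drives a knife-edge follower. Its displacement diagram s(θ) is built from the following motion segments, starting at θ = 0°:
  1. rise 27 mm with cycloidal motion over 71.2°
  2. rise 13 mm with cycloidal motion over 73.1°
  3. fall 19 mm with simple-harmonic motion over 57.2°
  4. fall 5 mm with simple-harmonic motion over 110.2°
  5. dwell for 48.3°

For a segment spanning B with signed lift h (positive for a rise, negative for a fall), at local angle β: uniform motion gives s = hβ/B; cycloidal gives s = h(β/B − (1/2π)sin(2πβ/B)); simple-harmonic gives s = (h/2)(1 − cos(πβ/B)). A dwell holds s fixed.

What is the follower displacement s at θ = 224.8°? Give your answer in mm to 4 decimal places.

seg 1 [0°–71.2°] cycloidal, h=27: full span → s += 27 → s = 27.0000
seg 2 [71.2°–144.3°] cycloidal, h=13: full span → s += 13 → s = 40.0000
seg 3 [144.3°–201.5°] simple-harmonic, h=-19: full span → s += -19 → s = 21.0000
seg 4 [201.5°–311.7°] simple-harmonic, h=-5: θ=224.8° here. β=23.3, B=110.2. -5/2·(1 − cos(π·0.2114)) = -0.5315 → s = 20.4685

20.4685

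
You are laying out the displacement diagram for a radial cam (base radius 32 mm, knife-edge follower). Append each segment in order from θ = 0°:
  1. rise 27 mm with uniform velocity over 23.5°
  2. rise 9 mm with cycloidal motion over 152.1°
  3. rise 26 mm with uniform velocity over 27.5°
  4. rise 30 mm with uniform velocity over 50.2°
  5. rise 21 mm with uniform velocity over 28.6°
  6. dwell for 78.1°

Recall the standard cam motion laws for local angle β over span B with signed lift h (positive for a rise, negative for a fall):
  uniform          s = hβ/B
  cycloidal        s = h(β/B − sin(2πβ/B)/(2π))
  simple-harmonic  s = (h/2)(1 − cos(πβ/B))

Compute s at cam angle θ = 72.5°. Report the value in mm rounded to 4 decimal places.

seg 1 [0°–23.5°] uniform, h=27: full span → s += 27 → s = 27.0000
seg 2 [23.5°–175.6°] cycloidal, h=9: θ=72.5° here. β=49, B=152.1. 9·(0.3222 − sin(2π·0.3222)/(2π)) = 1.6117 → s = 28.6117

28.6117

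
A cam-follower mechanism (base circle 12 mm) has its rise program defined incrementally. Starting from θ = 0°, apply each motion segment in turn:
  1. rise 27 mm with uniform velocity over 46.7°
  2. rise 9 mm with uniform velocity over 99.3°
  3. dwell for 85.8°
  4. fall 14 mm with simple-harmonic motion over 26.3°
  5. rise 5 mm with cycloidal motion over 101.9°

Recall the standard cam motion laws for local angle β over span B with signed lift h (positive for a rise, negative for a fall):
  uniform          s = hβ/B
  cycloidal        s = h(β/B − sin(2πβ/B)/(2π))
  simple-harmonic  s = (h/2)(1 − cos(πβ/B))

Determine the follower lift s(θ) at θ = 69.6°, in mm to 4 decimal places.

seg 1 [0°–46.7°] uniform, h=27: full span → s += 27 → s = 27.0000
seg 2 [46.7°–146°] uniform, h=9: θ=69.6° here. β=22.9, B=99.3. 9·22.9/99.3 = 2.0755 → s = 29.0755

29.0755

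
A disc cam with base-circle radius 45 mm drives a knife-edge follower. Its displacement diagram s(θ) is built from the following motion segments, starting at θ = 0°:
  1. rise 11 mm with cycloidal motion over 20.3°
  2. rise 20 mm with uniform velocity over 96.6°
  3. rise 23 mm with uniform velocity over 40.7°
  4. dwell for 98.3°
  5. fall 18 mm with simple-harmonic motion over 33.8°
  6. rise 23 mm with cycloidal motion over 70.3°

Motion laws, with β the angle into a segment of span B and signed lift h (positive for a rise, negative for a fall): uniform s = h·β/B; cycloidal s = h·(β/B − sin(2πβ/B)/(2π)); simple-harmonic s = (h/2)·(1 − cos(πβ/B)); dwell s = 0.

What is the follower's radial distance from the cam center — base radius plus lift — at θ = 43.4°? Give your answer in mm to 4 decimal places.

seg 1 [0°–20.3°] cycloidal, h=11: full span → s += 11 → s = 11.0000
seg 2 [20.3°–116.9°] uniform, h=20: θ=43.4° here. β=23.1, B=96.6. 20·23.1/96.6 = 4.7826 → s = 15.7826
radial distance = base radius + s = 45 + 15.7826 = 60.7826

60.7826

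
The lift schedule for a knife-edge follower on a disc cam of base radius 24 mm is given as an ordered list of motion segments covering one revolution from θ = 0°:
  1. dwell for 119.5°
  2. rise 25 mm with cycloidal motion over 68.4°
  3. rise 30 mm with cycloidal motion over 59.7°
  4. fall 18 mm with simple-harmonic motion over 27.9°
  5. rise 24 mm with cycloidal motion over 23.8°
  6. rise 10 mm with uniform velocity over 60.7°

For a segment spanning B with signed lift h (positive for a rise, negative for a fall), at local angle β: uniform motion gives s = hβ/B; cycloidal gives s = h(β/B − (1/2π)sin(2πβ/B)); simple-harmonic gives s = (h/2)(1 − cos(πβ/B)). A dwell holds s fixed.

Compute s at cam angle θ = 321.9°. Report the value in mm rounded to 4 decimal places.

seg 1 [0°–119.5°] dwell: s stays 0.0000
seg 2 [119.5°–187.9°] cycloidal, h=25: full span → s += 25 → s = 25.0000
seg 3 [187.9°–247.6°] cycloidal, h=30: full span → s += 30 → s = 55.0000
seg 4 [247.6°–275.5°] simple-harmonic, h=-18: full span → s += -18 → s = 37.0000
seg 5 [275.5°–299.3°] cycloidal, h=24: full span → s += 24 → s = 61.0000
seg 6 [299.3°–360°] uniform, h=10: θ=321.9° here. β=22.6, B=60.7. 10·22.6/60.7 = 3.7232 → s = 64.7232

64.7232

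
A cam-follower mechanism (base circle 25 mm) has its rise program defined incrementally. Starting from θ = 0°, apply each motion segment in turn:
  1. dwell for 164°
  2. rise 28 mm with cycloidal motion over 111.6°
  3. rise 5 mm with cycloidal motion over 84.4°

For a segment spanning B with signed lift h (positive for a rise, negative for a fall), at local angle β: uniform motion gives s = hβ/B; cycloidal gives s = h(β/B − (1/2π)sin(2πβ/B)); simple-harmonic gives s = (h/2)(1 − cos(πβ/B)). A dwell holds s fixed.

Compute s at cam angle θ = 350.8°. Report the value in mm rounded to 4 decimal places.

seg 1 [0°–164°] dwell: s stays 0.0000
seg 2 [164°–275.6°] cycloidal, h=28: full span → s += 28 → s = 28.0000
seg 3 [275.6°–360°] cycloidal, h=5: θ=350.8° here. β=75.2, B=84.4. 5·(0.8910 − sin(2π·0.8910)/(2π)) = 4.9584 → s = 32.9584

32.9584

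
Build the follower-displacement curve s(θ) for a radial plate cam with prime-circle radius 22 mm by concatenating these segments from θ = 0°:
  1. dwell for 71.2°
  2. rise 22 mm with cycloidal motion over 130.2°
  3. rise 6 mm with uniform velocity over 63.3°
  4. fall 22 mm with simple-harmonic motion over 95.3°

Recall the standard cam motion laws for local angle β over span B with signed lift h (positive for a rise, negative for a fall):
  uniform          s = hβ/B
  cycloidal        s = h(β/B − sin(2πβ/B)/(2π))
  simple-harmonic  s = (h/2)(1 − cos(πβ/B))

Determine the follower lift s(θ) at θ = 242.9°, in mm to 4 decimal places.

seg 1 [0°–71.2°] dwell: s stays 0.0000
seg 2 [71.2°–201.4°] cycloidal, h=22: full span → s += 22 → s = 22.0000
seg 3 [201.4°–264.7°] uniform, h=6: θ=242.9° here. β=41.5, B=63.3. 6·41.5/63.3 = 3.9336 → s = 25.9336

25.9336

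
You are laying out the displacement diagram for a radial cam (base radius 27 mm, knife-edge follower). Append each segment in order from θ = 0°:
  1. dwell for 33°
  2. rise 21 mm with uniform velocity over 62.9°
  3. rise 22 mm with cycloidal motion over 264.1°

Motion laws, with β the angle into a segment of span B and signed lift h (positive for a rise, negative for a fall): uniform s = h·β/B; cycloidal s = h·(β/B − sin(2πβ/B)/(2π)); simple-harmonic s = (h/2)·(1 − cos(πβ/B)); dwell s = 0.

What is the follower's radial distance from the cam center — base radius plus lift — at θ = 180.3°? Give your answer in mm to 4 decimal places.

seg 1 [0°–33°] dwell: s stays 0.0000
seg 2 [33°–95.9°] uniform, h=21: full span → s += 21 → s = 21.0000
seg 3 [95.9°–360°] cycloidal, h=22: θ=180.3° here. β=84.4, B=264.1. 22·(0.3196 − sin(2π·0.3196)/(2π)) = 3.8585 → s = 24.8585
radial distance = base radius + s = 27 + 24.8585 = 51.8585

51.8585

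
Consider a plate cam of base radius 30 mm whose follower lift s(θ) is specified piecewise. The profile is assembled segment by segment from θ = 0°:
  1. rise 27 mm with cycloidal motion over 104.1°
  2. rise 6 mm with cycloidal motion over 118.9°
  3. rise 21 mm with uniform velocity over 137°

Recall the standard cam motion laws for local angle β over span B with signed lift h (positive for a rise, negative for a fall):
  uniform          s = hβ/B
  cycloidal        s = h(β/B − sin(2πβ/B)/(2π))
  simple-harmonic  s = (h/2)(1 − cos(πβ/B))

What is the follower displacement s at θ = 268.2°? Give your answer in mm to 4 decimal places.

seg 1 [0°–104.1°] cycloidal, h=27: full span → s += 27 → s = 27.0000
seg 2 [104.1°–223°] cycloidal, h=6: full span → s += 6 → s = 33.0000
seg 3 [223°–360°] uniform, h=21: θ=268.2° here. β=45.2, B=137. 21·45.2/137 = 6.9285 → s = 39.9285

39.9285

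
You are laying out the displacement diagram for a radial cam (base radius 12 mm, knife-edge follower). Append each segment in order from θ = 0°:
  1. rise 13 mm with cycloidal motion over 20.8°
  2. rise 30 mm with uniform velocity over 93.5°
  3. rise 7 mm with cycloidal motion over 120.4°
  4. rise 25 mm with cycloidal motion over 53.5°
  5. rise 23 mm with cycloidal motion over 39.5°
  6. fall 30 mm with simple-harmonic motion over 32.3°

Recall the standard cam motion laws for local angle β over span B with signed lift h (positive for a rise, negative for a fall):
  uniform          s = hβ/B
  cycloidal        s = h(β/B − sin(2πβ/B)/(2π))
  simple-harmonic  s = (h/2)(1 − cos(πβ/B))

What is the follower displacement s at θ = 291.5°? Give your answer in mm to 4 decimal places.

seg 1 [0°–20.8°] cycloidal, h=13: full span → s += 13 → s = 13.0000
seg 2 [20.8°–114.3°] uniform, h=30: full span → s += 30 → s = 43.0000
seg 3 [114.3°–234.7°] cycloidal, h=7: full span → s += 7 → s = 50.0000
seg 4 [234.7°–288.2°] cycloidal, h=25: full span → s += 25 → s = 75.0000
seg 5 [288.2°–327.7°] cycloidal, h=23: θ=291.5° here. β=3.3, B=39.5. 23·(0.0835 − sin(2π·0.0835)/(2π)) = 0.0870 → s = 75.0870

75.0870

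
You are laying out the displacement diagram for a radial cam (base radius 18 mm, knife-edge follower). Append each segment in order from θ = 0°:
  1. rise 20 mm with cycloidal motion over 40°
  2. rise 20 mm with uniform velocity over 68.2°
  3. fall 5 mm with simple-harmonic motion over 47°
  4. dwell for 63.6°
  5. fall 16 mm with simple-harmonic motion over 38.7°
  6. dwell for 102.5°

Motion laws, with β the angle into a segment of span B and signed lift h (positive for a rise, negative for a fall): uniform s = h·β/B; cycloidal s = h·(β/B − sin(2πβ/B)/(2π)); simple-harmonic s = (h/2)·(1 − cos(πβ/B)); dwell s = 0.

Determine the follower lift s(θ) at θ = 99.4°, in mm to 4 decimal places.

seg 1 [0°–40°] cycloidal, h=20: full span → s += 20 → s = 20.0000
seg 2 [40°–108.2°] uniform, h=20: θ=99.4° here. β=59.4, B=68.2. 20·59.4/68.2 = 17.4194 → s = 37.4194

37.4194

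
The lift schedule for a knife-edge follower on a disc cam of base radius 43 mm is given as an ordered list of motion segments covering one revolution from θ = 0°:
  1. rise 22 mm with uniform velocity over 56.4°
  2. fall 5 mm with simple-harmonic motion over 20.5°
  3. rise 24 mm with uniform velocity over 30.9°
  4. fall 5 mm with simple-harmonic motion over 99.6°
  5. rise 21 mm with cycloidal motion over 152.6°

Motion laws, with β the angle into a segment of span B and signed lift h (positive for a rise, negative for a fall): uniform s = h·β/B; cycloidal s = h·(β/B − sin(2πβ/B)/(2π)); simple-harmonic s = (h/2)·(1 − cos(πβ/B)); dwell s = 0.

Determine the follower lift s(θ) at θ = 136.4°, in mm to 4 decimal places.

seg 1 [0°–56.4°] uniform, h=22: full span → s += 22 → s = 22.0000
seg 2 [56.4°–76.9°] simple-harmonic, h=-5: full span → s += -5 → s = 17.0000
seg 3 [76.9°–107.8°] uniform, h=24: full span → s += 24 → s = 41.0000
seg 4 [107.8°–207.4°] simple-harmonic, h=-5: θ=136.4° here. β=28.6, B=99.6. -5/2·(1 − cos(π·0.2871)) = -0.9501 → s = 40.0499

40.0499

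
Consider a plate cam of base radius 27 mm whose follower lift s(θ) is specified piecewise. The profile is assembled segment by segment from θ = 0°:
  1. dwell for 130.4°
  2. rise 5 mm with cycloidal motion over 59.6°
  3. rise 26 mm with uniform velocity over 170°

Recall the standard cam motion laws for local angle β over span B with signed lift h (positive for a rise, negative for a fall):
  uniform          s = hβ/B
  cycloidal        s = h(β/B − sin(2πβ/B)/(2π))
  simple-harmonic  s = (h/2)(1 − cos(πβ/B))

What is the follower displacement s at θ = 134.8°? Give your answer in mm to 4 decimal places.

seg 1 [0°–130.4°] dwell: s stays 0.0000
seg 2 [130.4°–190°] cycloidal, h=5: θ=134.8° here. β=4.4, B=59.6. 5·(0.0738 − sin(2π·0.0738)/(2π)) = 0.0131 → s = 0.0131

0.0131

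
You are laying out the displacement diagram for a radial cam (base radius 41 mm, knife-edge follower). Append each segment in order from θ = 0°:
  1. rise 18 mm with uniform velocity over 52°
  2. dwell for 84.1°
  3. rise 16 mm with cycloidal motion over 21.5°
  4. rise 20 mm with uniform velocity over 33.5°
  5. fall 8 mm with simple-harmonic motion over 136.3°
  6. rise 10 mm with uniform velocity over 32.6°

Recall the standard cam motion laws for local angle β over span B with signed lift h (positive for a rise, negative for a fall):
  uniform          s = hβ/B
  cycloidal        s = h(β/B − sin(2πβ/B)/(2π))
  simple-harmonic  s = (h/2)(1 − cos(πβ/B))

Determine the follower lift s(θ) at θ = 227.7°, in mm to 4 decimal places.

seg 1 [0°–52°] uniform, h=18: full span → s += 18 → s = 18.0000
seg 2 [52°–136.1°] dwell: s stays 18.0000
seg 3 [136.1°–157.6°] cycloidal, h=16: full span → s += 16 → s = 34.0000
seg 4 [157.6°–191.1°] uniform, h=20: full span → s += 20 → s = 54.0000
seg 5 [191.1°–327.4°] simple-harmonic, h=-8: θ=227.7° here. β=36.6, B=136.3. -8/2·(1 − cos(π·0.2685)) = -1.3409 → s = 52.6591

52.6591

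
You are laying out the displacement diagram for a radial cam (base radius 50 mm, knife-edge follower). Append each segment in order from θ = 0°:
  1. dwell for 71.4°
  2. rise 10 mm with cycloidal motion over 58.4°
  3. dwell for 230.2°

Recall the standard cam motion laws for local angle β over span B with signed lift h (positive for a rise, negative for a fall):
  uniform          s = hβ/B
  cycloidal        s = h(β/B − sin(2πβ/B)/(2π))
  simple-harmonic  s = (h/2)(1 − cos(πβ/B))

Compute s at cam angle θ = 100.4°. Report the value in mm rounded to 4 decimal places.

seg 1 [0°–71.4°] dwell: s stays 0.0000
seg 2 [71.4°–129.8°] cycloidal, h=10: θ=100.4° here. β=29, B=58.4. 10·(0.4966 − sin(2π·0.4966)/(2π)) = 4.9315 → s = 4.9315

4.9315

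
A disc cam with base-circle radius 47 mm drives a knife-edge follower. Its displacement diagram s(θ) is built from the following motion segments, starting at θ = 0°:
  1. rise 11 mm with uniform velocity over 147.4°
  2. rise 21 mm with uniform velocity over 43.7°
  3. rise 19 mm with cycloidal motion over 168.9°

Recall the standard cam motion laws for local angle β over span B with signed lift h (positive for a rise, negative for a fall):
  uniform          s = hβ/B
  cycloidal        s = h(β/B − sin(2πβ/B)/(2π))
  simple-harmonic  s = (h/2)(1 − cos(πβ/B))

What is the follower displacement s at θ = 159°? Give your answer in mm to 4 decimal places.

seg 1 [0°–147.4°] uniform, h=11: full span → s += 11 → s = 11.0000
seg 2 [147.4°–191.1°] uniform, h=21: θ=159° here. β=11.6, B=43.7. 21·11.6/43.7 = 5.5744 → s = 16.5744

16.5744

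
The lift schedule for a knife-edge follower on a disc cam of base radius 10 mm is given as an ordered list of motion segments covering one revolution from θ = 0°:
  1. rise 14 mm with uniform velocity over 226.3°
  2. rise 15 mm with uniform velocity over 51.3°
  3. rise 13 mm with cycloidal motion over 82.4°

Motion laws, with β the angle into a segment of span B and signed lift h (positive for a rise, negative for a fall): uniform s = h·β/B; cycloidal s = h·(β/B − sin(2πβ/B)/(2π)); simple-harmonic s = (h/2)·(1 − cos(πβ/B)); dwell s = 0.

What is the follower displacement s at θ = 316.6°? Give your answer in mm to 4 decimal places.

seg 1 [0°–226.3°] uniform, h=14: full span → s += 14 → s = 14.0000
seg 2 [226.3°–277.6°] uniform, h=15: full span → s += 15 → s = 29.0000
seg 3 [277.6°–360°] cycloidal, h=13: θ=316.6° here. β=39, B=82.4. 13·(0.4733 − sin(2π·0.4733)/(2π)) = 5.8075 → s = 34.8075

34.8075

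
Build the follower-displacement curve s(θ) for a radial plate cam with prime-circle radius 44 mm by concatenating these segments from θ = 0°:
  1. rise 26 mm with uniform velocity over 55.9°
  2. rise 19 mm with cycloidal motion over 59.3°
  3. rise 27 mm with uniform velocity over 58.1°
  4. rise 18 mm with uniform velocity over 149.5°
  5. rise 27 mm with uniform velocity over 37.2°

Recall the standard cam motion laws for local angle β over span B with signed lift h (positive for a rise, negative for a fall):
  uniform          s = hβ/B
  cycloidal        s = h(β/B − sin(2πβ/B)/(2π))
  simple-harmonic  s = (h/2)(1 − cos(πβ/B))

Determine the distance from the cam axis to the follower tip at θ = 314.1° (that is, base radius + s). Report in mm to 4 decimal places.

seg 1 [0°–55.9°] uniform, h=26: full span → s += 26 → s = 26.0000
seg 2 [55.9°–115.2°] cycloidal, h=19: full span → s += 19 → s = 45.0000
seg 3 [115.2°–173.3°] uniform, h=27: full span → s += 27 → s = 72.0000
seg 4 [173.3°–322.8°] uniform, h=18: θ=314.1° here. β=140.8, B=149.5. 18·140.8/149.5 = 16.9525 → s = 88.9525
radial distance = base radius + s = 44 + 88.9525 = 132.9525

132.9525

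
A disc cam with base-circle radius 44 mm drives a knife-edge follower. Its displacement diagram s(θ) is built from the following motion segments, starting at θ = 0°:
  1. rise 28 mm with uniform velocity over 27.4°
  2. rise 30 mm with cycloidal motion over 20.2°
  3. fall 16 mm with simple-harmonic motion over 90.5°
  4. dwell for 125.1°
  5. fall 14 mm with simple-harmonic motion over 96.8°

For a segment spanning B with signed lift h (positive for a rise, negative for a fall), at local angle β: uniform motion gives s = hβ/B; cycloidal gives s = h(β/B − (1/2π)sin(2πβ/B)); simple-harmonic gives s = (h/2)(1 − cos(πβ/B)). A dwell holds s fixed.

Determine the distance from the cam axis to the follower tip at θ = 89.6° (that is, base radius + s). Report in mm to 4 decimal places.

seg 1 [0°–27.4°] uniform, h=28: full span → s += 28 → s = 28.0000
seg 2 [27.4°–47.6°] cycloidal, h=30: full span → s += 30 → s = 58.0000
seg 3 [47.6°–138.1°] simple-harmonic, h=-16: θ=89.6° here. β=42, B=90.5. -16/2·(1 − cos(π·0.4641)) = -7.0994 → s = 50.9006
radial distance = base radius + s = 44 + 50.9006 = 94.9006

94.9006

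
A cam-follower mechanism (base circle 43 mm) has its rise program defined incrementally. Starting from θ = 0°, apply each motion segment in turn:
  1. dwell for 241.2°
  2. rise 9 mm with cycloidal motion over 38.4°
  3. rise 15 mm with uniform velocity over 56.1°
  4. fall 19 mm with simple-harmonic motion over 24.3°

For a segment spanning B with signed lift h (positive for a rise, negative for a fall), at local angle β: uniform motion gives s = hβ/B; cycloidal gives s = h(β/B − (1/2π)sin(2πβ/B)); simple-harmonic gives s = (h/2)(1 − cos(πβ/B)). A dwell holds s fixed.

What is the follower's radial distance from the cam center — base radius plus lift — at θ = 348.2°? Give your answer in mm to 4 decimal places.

seg 1 [0°–241.2°] dwell: s stays 0.0000
seg 2 [241.2°–279.6°] cycloidal, h=9: full span → s += 9 → s = 9.0000
seg 3 [279.6°–335.7°] uniform, h=15: full span → s += 15 → s = 24.0000
seg 4 [335.7°–360°] simple-harmonic, h=-19: θ=348.2° here. β=12.5, B=24.3. -19/2·(1 − cos(π·0.5144)) = -9.9297 → s = 14.0703
radial distance = base radius + s = 43 + 14.0703 = 57.0703

57.0703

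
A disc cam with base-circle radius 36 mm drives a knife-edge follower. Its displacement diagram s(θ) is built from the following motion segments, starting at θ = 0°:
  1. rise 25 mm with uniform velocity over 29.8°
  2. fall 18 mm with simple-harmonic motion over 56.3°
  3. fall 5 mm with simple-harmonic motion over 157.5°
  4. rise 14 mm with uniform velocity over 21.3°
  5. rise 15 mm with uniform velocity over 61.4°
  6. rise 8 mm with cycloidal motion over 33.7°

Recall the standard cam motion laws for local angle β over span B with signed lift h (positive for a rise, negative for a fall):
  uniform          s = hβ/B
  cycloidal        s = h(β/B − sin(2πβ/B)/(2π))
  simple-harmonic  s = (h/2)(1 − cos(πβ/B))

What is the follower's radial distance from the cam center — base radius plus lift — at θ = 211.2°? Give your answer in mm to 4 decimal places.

seg 1 [0°–29.8°] uniform, h=25: full span → s += 25 → s = 25.0000
seg 2 [29.8°–86.1°] simple-harmonic, h=-18: full span → s += -18 → s = 7.0000
seg 3 [86.1°–243.6°] simple-harmonic, h=-5: θ=211.2° here. β=125.1, B=157.5. -5/2·(1 − cos(π·0.7943)) = -4.4958 → s = 2.5042
radial distance = base radius + s = 36 + 2.5042 = 38.5042

38.5042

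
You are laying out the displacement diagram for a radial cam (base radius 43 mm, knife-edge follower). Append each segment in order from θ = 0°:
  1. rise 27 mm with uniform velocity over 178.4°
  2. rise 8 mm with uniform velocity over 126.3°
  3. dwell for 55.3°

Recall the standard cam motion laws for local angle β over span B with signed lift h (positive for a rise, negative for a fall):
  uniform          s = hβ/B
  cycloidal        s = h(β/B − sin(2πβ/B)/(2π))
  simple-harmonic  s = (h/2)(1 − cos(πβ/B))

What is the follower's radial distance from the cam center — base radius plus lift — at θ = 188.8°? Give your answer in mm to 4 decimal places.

seg 1 [0°–178.4°] uniform, h=27: full span → s += 27 → s = 27.0000
seg 2 [178.4°–304.7°] uniform, h=8: θ=188.8° here. β=10.4, B=126.3. 8·10.4/126.3 = 0.6587 → s = 27.6587
radial distance = base radius + s = 43 + 27.6587 = 70.6587

70.6587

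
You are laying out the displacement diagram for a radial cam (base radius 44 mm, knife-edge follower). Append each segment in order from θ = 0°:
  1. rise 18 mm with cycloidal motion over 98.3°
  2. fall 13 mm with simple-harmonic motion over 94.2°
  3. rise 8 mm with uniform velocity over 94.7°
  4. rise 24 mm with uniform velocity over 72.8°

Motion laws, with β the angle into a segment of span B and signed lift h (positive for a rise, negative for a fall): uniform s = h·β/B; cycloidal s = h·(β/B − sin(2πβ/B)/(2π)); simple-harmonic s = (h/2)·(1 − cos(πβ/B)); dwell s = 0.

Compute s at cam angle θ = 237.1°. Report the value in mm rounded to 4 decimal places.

seg 1 [0°–98.3°] cycloidal, h=18: full span → s += 18 → s = 18.0000
seg 2 [98.3°–192.5°] simple-harmonic, h=-13: full span → s += -13 → s = 5.0000
seg 3 [192.5°–287.2°] uniform, h=8: θ=237.1° here. β=44.6, B=94.7. 8·44.6/94.7 = 3.7677 → s = 8.7677

8.7677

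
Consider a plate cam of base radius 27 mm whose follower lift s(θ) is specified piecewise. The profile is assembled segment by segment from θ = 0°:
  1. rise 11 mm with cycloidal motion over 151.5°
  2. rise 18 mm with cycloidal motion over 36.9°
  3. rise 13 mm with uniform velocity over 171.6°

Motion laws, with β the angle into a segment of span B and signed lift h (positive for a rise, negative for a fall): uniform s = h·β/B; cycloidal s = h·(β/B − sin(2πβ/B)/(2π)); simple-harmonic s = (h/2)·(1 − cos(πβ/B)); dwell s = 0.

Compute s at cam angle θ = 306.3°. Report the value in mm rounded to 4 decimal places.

seg 1 [0°–151.5°] cycloidal, h=11: full span → s += 11 → s = 11.0000
seg 2 [151.5°–188.4°] cycloidal, h=18: full span → s += 18 → s = 29.0000
seg 3 [188.4°–360°] uniform, h=13: θ=306.3° here. β=117.9, B=171.6. 13·117.9/171.6 = 8.9318 → s = 37.9318

37.9318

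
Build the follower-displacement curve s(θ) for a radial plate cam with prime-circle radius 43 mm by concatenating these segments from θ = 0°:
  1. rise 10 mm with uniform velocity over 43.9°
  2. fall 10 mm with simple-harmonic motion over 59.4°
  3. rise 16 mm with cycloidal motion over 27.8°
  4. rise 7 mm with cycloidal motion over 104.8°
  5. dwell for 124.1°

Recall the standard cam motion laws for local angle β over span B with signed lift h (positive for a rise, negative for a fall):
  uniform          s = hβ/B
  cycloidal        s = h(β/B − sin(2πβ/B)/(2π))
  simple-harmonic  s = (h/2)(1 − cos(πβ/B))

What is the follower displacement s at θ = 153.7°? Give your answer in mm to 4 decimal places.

seg 1 [0°–43.9°] uniform, h=10: full span → s += 10 → s = 10.0000
seg 2 [43.9°–103.3°] simple-harmonic, h=-10: full span → s += -10 → s = 0.0000
seg 3 [103.3°–131.1°] cycloidal, h=16: full span → s += 16 → s = 16.0000
seg 4 [131.1°–235.9°] cycloidal, h=7: θ=153.7° here. β=22.6, B=104.8. 7·(0.2156 − sin(2π·0.2156)/(2π)) = 0.4213 → s = 16.4213

16.4213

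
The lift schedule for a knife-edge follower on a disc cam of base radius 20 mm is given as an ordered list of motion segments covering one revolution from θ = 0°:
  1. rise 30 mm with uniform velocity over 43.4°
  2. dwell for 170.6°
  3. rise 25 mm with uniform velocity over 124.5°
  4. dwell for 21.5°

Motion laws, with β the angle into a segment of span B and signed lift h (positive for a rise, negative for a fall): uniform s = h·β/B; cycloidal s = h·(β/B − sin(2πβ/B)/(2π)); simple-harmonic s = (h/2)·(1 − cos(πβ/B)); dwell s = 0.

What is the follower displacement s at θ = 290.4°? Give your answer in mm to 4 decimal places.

seg 1 [0°–43.4°] uniform, h=30: full span → s += 30 → s = 30.0000
seg 2 [43.4°–214°] dwell: s stays 30.0000
seg 3 [214°–338.5°] uniform, h=25: θ=290.4° here. β=76.4, B=124.5. 25·76.4/124.5 = 15.3414 → s = 45.3414

45.3414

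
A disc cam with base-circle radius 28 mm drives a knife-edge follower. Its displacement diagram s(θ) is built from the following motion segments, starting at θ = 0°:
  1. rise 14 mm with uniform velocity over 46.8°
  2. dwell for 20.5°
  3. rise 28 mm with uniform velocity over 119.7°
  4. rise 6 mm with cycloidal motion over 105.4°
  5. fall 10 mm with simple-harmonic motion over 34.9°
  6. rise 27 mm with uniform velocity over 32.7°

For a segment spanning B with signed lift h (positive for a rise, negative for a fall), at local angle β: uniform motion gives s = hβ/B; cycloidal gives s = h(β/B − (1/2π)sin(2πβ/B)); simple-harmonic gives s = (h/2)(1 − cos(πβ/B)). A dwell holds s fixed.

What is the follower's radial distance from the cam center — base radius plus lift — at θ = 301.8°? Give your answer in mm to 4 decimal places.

seg 1 [0°–46.8°] uniform, h=14: full span → s += 14 → s = 14.0000
seg 2 [46.8°–67.3°] dwell: s stays 14.0000
seg 3 [67.3°–187°] uniform, h=28: full span → s += 28 → s = 42.0000
seg 4 [187°–292.4°] cycloidal, h=6: full span → s += 6 → s = 48.0000
seg 5 [292.4°–327.3°] simple-harmonic, h=-10: θ=301.8° here. β=9.4, B=34.9. -10/2·(1 − cos(π·0.2693)) = -1.6857 → s = 46.3143
radial distance = base radius + s = 28 + 46.3143 = 74.3143

74.3143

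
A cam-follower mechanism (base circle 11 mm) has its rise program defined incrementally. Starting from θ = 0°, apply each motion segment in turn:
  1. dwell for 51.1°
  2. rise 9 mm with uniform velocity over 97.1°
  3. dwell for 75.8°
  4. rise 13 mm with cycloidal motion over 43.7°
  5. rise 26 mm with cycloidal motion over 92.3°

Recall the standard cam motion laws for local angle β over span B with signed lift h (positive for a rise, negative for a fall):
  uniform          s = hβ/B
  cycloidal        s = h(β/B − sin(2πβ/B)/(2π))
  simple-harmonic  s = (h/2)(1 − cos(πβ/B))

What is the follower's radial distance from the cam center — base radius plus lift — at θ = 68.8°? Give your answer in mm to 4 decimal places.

seg 1 [0°–51.1°] dwell: s stays 0.0000
seg 2 [51.1°–148.2°] uniform, h=9: θ=68.8° here. β=17.7, B=97.1. 9·17.7/97.1 = 1.6406 → s = 1.6406
radial distance = base radius + s = 11 + 1.6406 = 12.6406

12.6406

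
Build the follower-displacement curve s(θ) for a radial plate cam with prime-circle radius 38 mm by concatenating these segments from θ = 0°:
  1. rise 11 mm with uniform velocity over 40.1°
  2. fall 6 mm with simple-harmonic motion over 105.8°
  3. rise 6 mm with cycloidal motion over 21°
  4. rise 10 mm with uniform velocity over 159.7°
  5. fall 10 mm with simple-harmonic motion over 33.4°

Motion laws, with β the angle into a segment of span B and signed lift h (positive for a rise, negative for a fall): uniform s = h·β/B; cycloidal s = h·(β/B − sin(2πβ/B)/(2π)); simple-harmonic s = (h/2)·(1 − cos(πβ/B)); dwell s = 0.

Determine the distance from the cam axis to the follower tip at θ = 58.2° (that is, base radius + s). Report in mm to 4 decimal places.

seg 1 [0°–40.1°] uniform, h=11: full span → s += 11 → s = 11.0000
seg 2 [40.1°–145.9°] simple-harmonic, h=-6: θ=58.2° here. β=18.1, B=105.8. -6/2·(1 − cos(π·0.1711)) = -0.4230 → s = 10.5770
radial distance = base radius + s = 38 + 10.5770 = 48.5770

48.5770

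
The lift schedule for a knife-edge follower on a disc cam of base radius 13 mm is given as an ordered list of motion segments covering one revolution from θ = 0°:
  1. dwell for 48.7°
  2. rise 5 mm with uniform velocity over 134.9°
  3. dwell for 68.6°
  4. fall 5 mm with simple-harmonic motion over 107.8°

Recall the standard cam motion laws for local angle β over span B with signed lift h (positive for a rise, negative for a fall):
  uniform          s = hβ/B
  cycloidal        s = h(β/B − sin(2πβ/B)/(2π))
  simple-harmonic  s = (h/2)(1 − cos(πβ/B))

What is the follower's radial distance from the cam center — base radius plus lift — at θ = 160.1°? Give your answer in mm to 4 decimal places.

seg 1 [0°–48.7°] dwell: s stays 0.0000
seg 2 [48.7°–183.6°] uniform, h=5: θ=160.1° here. β=111.4, B=134.9. 5·111.4/134.9 = 4.1290 → s = 4.1290
radial distance = base radius + s = 13 + 4.1290 = 17.1290

17.1290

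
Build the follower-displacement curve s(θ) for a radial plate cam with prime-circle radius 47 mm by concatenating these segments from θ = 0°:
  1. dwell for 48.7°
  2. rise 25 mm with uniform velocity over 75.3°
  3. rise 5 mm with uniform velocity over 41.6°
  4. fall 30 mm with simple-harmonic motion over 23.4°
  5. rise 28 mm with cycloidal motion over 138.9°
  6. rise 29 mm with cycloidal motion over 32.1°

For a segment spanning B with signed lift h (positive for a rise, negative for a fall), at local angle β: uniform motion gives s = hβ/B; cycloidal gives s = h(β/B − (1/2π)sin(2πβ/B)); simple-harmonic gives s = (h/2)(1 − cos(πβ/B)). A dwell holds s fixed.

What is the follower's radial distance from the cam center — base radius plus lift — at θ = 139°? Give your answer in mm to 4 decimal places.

seg 1 [0°–48.7°] dwell: s stays 0.0000
seg 2 [48.7°–124°] uniform, h=25: full span → s += 25 → s = 25.0000
seg 3 [124°–165.6°] uniform, h=5: θ=139° here. β=15, B=41.6. 5·15/41.6 = 1.8029 → s = 26.8029
radial distance = base radius + s = 47 + 26.8029 = 73.8029

73.8029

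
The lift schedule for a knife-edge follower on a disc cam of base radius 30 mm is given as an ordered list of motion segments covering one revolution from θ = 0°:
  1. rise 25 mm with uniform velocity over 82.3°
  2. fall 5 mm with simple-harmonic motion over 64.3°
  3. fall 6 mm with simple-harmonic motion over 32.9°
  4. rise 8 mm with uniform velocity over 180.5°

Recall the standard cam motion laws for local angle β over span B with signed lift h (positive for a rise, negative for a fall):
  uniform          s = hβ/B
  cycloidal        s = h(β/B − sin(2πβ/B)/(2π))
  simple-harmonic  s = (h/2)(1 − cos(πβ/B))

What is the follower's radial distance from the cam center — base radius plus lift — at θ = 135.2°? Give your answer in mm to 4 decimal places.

seg 1 [0°–82.3°] uniform, h=25: full span → s += 25 → s = 25.0000
seg 2 [82.3°–146.6°] simple-harmonic, h=-5: θ=135.2° here. β=52.9, B=64.3. -5/2·(1 − cos(π·0.8227)) = -4.6221 → s = 20.3779
radial distance = base radius + s = 30 + 20.3779 = 50.3779

50.3779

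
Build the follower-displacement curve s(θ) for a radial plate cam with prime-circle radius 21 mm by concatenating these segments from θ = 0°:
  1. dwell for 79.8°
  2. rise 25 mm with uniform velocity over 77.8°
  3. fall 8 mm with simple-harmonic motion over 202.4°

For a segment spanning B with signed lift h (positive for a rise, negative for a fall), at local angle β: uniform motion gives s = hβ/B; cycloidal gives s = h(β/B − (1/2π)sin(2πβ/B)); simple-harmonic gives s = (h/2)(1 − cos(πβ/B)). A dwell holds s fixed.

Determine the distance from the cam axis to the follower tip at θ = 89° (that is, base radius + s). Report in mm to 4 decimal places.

seg 1 [0°–79.8°] dwell: s stays 0.0000
seg 2 [79.8°–157.6°] uniform, h=25: θ=89° here. β=9.2, B=77.8. 25·9.2/77.8 = 2.9563 → s = 2.9563
radial distance = base radius + s = 21 + 2.9563 = 23.9563

23.9563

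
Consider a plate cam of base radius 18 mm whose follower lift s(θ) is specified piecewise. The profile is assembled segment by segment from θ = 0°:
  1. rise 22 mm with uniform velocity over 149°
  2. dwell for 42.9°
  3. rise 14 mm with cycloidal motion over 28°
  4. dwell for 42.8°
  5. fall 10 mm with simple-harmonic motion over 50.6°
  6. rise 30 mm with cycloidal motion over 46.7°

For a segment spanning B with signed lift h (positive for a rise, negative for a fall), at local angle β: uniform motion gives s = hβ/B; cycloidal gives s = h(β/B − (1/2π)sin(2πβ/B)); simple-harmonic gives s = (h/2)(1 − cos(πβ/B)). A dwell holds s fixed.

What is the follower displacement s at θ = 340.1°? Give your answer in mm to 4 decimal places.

seg 1 [0°–149°] uniform, h=22: full span → s += 22 → s = 22.0000
seg 2 [149°–191.9°] dwell: s stays 22.0000
seg 3 [191.9°–219.9°] cycloidal, h=14: full span → s += 14 → s = 36.0000
seg 4 [219.9°–262.7°] dwell: s stays 36.0000
seg 5 [262.7°–313.3°] simple-harmonic, h=-10: full span → s += -10 → s = 26.0000
seg 6 [313.3°–360°] cycloidal, h=30: θ=340.1° here. β=26.8, B=46.7. 30·(0.5739 − sin(2π·0.5739)/(2π)) = 19.3538 → s = 45.3538

45.3538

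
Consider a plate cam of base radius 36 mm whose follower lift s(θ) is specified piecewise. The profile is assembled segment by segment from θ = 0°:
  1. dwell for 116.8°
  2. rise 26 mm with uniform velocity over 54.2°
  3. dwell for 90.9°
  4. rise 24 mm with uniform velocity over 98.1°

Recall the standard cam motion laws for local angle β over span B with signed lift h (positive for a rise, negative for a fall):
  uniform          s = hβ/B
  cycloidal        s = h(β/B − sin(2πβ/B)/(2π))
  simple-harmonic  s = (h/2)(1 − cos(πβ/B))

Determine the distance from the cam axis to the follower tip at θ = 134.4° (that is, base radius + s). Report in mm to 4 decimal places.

seg 1 [0°–116.8°] dwell: s stays 0.0000
seg 2 [116.8°–171°] uniform, h=26: θ=134.4° here. β=17.6, B=54.2. 26·17.6/54.2 = 8.4428 → s = 8.4428
radial distance = base radius + s = 36 + 8.4428 = 44.4428

44.4428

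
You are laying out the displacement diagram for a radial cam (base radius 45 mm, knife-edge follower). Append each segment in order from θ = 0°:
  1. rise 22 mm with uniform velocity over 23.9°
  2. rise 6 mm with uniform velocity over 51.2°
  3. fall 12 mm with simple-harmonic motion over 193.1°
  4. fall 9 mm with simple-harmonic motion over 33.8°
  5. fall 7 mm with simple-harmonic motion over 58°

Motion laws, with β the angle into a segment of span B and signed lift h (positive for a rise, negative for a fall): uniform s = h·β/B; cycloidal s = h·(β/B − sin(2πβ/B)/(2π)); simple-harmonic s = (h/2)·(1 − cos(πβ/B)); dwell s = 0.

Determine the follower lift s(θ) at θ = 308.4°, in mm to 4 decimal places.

seg 1 [0°–23.9°] uniform, h=22: full span → s += 22 → s = 22.0000
seg 2 [23.9°–75.1°] uniform, h=6: full span → s += 6 → s = 28.0000
seg 3 [75.1°–268.2°] simple-harmonic, h=-12: full span → s += -12 → s = 16.0000
seg 4 [268.2°–302°] simple-harmonic, h=-9: full span → s += -9 → s = 7.0000
seg 5 [302°–360°] simple-harmonic, h=-7: θ=308.4° here. β=6.4, B=58. -7/2·(1 − cos(π·0.1103)) = -0.2082 → s = 6.7918

6.7918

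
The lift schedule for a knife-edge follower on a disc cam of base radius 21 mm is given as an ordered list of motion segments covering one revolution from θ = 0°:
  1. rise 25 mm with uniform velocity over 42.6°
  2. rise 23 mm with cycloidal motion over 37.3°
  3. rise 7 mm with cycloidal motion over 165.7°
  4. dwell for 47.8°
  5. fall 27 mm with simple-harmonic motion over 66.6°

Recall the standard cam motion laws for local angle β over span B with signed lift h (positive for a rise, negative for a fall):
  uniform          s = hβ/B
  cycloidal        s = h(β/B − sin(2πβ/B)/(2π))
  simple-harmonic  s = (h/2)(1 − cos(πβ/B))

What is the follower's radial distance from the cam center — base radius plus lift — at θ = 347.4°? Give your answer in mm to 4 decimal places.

seg 1 [0°–42.6°] uniform, h=25: full span → s += 25 → s = 25.0000
seg 2 [42.6°–79.9°] cycloidal, h=23: full span → s += 23 → s = 48.0000
seg 3 [79.9°–245.6°] cycloidal, h=7: full span → s += 7 → s = 55.0000
seg 4 [245.6°–293.4°] dwell: s stays 55.0000
seg 5 [293.4°–360°] simple-harmonic, h=-27: θ=347.4° here. β=54, B=66.6. -27/2·(1 − cos(π·0.8108)) = -24.6849 → s = 30.3151
radial distance = base radius + s = 21 + 30.3151 = 51.3151

51.3151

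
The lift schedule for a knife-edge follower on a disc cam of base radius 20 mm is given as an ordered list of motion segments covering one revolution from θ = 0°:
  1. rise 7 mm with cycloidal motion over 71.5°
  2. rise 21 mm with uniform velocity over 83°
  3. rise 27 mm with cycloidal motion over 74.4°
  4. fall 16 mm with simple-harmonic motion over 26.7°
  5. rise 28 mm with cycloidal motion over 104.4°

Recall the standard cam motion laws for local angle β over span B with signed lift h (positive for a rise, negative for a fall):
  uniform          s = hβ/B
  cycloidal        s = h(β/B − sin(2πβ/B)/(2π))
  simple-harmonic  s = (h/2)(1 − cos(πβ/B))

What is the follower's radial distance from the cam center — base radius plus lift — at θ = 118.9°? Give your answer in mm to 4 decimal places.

seg 1 [0°–71.5°] cycloidal, h=7: full span → s += 7 → s = 7.0000
seg 2 [71.5°–154.5°] uniform, h=21: θ=118.9° here. β=47.4, B=83. 21·47.4/83 = 11.9928 → s = 18.9928
radial distance = base radius + s = 20 + 18.9928 = 38.9928

38.9928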